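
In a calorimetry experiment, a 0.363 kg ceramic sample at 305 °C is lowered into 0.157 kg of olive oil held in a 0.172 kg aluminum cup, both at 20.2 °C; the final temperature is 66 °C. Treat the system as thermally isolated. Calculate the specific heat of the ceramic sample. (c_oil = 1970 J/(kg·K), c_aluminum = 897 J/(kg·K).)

Conservation of energy gives ΣQ = 0:
0.363·c·(66 − 305) + 0.157·1970·(66 − 20.2) + 0.172·897·(66 − 20.2) = 0
-86.76 c = -21232
c = -21232/-86.76 ≈ 244.7 J/(kg·K)

c ≈ 245 J/(kg·K)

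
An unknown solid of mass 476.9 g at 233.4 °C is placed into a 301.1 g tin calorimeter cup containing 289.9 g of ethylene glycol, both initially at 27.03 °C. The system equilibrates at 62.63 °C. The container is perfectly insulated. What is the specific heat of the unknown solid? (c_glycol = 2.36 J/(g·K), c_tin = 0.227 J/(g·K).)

Let T be the final temperature. ΣQ_i = 0:
476.9·c·(62.63 − 233.4) + 289.9·2.36·(62.63 − 27.03) + 301.1·0.227·(62.63 − 27.03) = 0
-81440 c = -26789
c = -26789/-81440 ≈ 0.3289 J/(g·K)

c ≈ 0.329 J/(g·K)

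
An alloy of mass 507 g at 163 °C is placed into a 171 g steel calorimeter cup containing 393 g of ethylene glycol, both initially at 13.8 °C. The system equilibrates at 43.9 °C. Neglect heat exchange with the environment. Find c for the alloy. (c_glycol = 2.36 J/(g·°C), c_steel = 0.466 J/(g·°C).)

Setting the total heat transfer to zero:
507·c·(43.9 − 163) + 393·2.36·(43.9 − 13.8) + 171·0.466·(43.9 − 13.8) = 0
-60384 c = -30316
c = -30316/-60384 ≈ 0.5021 J/(g·°C)

c ≈ 0.502 J/(g·°C)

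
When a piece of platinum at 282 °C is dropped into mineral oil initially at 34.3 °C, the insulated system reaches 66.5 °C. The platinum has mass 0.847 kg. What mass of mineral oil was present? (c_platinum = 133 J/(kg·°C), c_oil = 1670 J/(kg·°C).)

|Q_platinum| = |Q_oil|:
0.847·133·(282 − 66.5) = m·1670·(66.5 − 34.3)
53774 m = 24276  ⇒  m ≈ 0.4515 kg

m ≈ 0.451 kg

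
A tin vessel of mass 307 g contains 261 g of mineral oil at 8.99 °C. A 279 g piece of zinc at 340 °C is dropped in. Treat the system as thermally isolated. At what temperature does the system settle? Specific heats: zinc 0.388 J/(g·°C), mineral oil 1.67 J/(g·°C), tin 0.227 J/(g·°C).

With ΣQ=0 the equilibrium temperature is the m·c-weighted mean:
T_f = (108.25*340 + 435.87*8.99 + 69.69*8.99) / (108.25 + 435.87 + 69.69)
    = 41351 / 613.81 ≈ 67.37 °C

T_f ≈ 67.4 °C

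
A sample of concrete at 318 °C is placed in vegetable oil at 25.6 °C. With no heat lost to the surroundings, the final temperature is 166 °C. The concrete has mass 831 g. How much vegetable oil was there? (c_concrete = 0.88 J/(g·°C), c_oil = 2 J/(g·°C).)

Heat lost by the concrete = heat gained by the oil:
831·0.88·(318 − 166) = m·2·(166 − 25.6)
280.8 m = 111155  ⇒  m ≈ 395.8 g

m ≈ 396 g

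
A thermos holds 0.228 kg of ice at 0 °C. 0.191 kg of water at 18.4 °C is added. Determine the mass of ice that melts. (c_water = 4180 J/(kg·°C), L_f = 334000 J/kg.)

m_melted ≈ 0.044 kg

Water can give up m c ΔT = 0.191·4180·18.4 = 14690 J before reaching 0 °C.
To melt every bit of ice: 0.228·334000 = 76152 J.
That's not enough to melt it all — equilibrium is at 0 °C with ice remaining.
Mass melted = 14690/334000 ≈ 0.04398 kg.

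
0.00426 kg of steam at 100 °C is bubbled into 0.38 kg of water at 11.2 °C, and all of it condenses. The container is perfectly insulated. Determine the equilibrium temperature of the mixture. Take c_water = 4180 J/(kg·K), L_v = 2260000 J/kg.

Heat gained plus heat lost sum to zero:
latent heat released on condensation: 0.00426×2260000 = 9627.6
  condensate cools 100→T: 0.00426×4180×(T − 100) = 17.81(T − 100)
  original water: 1588.4(T − 11.2)
1606.2 T = 9627.6 + 1780.7 + 17790 = 29198
T ≈ 18.18 °C, under the boiling point, so the assumption holds.

T_f ≈ 18.2 °C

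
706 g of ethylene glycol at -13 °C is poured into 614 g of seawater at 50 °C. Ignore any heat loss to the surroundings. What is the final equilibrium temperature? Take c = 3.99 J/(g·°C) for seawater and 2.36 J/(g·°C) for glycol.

Heat gained plus heat lost sum to zero:
614*3.99*(T − 50) + 706*2.36*(T − (-13)) = 0
2449.9(T − 50) + 1666.2(T − (-13)) = 0
(2449.9 + 1666.2) T = 2449.9*50 + 1666.2*(-13)
T = 100833 / 4116 = 24.5 °C

T_f ≈ 24.5 °C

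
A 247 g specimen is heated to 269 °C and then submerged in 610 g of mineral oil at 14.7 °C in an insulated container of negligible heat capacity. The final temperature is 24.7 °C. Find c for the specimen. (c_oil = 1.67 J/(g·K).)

m_s c (T_s − T_f) = m_oil c_oil (T_f − T_0):
247×c×(269 − 24.7) = 610×1.67×(24.7 − 14.7)
60342 c = 10187  ⇒  c ≈ 0.1688 J/(g·K)

c ≈ 0.169 J/(g·K)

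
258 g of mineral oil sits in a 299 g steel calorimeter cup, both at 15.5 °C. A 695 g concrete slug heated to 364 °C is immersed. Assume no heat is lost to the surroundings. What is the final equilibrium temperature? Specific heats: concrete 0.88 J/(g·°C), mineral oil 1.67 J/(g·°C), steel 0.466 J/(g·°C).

T_f ≈ 195.9 °C

Taking heat into each body as positive, Σ m c ΔT = 0:
695·0.88·(T − 364) + 258·1.67·(T − 15.5) + 299·0.466·(T − 15.5) = 0
(611.6 + 430.86 + 139.33) T = 611.6·364 + 430.86·15.5 + 139.33·15.5
T = 231460/1181.8 ≈ 195.86 °C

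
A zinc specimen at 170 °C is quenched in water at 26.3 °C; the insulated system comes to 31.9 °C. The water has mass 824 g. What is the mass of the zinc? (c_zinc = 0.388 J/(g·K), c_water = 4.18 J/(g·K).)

|Q_zinc| = |Q_water|:
m·0.388·(170 − 31.9) = 824·4.18·(31.9 − 26.3)
53.58 m = 19288  ⇒  m ≈ 360 g

m ≈ 360 g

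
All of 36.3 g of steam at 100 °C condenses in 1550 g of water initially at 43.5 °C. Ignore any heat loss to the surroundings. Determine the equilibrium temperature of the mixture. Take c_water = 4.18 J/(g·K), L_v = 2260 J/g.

T_f ≈ 57.2 °C

Conservation of energy gives ΣQ = 0:
latent heat released on condensation: 36.3×2260 = 82038
  condensed water 100 °C→T: 151.73(T − 100)
  original water: 6479(T − 43.5)
6630.7 T = 82038 + 15173 + 281836 = 379048
T ≈ 57.17 °C, under the boiling point, so the assumption holds.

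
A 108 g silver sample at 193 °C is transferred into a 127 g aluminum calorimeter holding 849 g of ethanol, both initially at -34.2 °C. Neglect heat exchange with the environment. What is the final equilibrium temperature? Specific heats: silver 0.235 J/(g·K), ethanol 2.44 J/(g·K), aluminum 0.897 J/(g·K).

Conservation of energy gives ΣQ = 0:
108×0.235×(T − 193) + 849×2.44×(T − (-34.2)) + 127×0.897×(T − (-34.2)) = 0
25.38(T − 193) + 2071.6(T − (-34.2)) + 113.92(T − (-34.2)) = 0
(25.38 + 2071.6 + 113.92) T = 25.38×193 + 2071.6×(-34.2) + 113.92×(-34.2)
T = -69845/2210.9 ≈ -31.59 °C

T_f ≈ -31.6 °C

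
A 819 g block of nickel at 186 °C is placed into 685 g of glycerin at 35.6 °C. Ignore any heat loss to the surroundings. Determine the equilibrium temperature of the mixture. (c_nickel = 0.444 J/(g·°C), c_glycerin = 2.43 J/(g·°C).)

T_f ≈ 62.6 °C

Setting the total heat transfer to zero:
819*0.444*(T − 186) + 685*2.43*(T − 35.6) = 0
363.64(T − 186) + 1664.6(T − 35.6) = 0
(363.64 + 1664.6) T = 363.64*186 + 1664.6*35.6
T = 126894 / 2028.2 = 62.6 °C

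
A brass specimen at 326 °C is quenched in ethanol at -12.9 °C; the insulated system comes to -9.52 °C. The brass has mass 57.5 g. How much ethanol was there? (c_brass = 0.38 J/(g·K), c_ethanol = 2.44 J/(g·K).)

m ≈ 889 g

Net heat exchanged in the isolated system is zero:
57.5×0.38×(-9.52 − 326) + m×2.44×(-9.52 − (-12.9)) = 0
8.247 m = 7331.1
m = 7331.1/8.247 ≈ 888.9 g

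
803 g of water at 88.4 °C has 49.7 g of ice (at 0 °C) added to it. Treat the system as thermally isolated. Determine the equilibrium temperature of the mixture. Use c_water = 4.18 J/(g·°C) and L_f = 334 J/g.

Let T be the final temperature. ΣQ_i = 0:
latent heat to melt: 49.7×334 = 16600
  warm the meltwater: 207.75 T
  water: 3356.5(T − 88.4)
3564.3 T = 296718 − 16600 = 280118
T ≈ 78.59 °C (positive, so assuming full melt was valid).

T_f ≈ 78.6 °C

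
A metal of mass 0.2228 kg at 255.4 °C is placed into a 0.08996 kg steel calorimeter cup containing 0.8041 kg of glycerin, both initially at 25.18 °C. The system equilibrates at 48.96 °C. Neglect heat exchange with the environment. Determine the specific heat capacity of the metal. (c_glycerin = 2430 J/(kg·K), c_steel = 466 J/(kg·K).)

Conservation of energy gives ΣQ = 0:
0.2228×c×(48.96 − 255.4) + 0.8041×2430×(48.96 − 25.18) + 0.08996×466×(48.96 − 25.18) = 0
-45.99 c = -47462
c = -47462/-45.99 ≈ 1032 J/(kg·K)

c ≈ 1030 J/(kg·K)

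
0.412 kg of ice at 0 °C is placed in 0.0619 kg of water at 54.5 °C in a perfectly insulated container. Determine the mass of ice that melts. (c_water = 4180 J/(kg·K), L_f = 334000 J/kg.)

m_melted ≈ 0.0422 kg

Water can give up m c ΔT = 0.0619·4180·54.5 = 14101 J before reaching 0 °C.
Melting all 0.412 kg of ice would need 0.412·334000 = 137608 J.
That's not enough to melt it all — equilibrium is at 0 °C with ice remaining.
m_melt = 14101 / L_f = 0.04222 kg.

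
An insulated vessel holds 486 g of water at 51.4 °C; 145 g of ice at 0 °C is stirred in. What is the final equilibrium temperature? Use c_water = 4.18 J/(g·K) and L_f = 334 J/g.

Energy conservation, ΣQ = 0:
melt ice: 145×334 = 48430; warm the meltwater: 606.1 T; water: 2031.5(T − 51.4)
2637.6 T = 104418 − 48430 = 55988
T ≈ 21.23 °C — above 0 °C, consistent with complete melting.

T_f ≈ 21.2 °C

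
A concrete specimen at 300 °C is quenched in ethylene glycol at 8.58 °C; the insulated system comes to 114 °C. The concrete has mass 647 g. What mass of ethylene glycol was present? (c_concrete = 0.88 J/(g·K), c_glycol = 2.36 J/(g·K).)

m ≈ 426 g

Heat lost by the concrete = heat gained by the glycol:
647×0.88×(300 − 114) = m×2.36×(114 − 8.58)
248.79 m = 105901  ⇒  m ≈ 425.7 g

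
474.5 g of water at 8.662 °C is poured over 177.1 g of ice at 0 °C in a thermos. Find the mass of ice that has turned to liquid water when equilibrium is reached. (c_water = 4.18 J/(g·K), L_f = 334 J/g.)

m_melted ≈ 51.4 g

Water can give up m c ΔT = 474.5·4.18·8.662 = 17180 J before reaching 0 °C.
Fully melting the ice requires m_ice L_f = 177.1·334 = 59151 J.
That's not enough to melt it all — equilibrium is at 0 °C with ice remaining.
m_melt = 17180 / L_f = 51.44 g.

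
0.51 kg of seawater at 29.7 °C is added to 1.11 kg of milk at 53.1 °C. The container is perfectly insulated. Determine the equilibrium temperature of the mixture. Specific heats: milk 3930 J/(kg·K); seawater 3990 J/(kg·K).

Setting the total heat transfer to zero:
1.11·3930·(T − 53.1) + 0.51·3990·(T − 29.7) = 0
4362.3(T − 53.1) + 2034.9(T − 29.7) = 0
6397.2 T = 292075
T = 292075/6397.2 ≈ 45.66 °C

T_f ≈ 45.7 °C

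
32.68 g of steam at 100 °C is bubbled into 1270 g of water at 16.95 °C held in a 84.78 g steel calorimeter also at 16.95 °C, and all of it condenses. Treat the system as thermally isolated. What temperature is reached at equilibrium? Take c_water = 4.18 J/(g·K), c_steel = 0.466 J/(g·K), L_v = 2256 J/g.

T_f ≈ 32.5 °C

Energy balance with sensible and latent terms:
condense steam: −32.68·2256 = −73726; condensed water 100 °C→T: 136.6(T − 100); water warms: 1270·4.18·(T − 16.95) = 5308.6(T − 16.95); cup: 39.51(T − 16.95)
5484.7 T = 73726 + 13660 + 90650 = 178037
T ≈ 32.46 °C, under the boiling point, so the assumption holds.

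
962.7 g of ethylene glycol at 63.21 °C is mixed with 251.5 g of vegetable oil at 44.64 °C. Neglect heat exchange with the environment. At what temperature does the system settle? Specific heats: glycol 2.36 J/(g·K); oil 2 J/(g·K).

T_f is the heat-capacity-weighted average of the initial temperatures:
T_f = (2272·63.21 + 503·44.64) / (2272 + 503)
    = 166065 / 2775 ≈ 59.84 °C

T_f ≈ 59.8 °C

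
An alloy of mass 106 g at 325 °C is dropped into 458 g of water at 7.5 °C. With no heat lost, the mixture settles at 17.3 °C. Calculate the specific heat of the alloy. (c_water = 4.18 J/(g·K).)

m_s c (T_s − T_f) = m_water c_water (T_f − T_0):
106·c·(325 − 17.3) = 458·4.18·(17.3 − 7.5)
32616 c = 18762  ⇒  c ≈ 0.5752 J/(g·K)

c ≈ 0.575 J/(g·K)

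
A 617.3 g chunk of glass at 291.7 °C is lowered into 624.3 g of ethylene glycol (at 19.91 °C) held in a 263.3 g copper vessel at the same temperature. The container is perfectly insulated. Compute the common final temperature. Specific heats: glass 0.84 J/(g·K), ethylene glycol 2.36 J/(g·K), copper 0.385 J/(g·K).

T_f ≈ 87.2 °C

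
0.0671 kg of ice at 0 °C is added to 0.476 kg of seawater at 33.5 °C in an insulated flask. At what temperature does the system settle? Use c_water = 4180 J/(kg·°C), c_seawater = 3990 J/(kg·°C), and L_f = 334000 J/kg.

Setting the total heat transfer to zero:
melt ice: 0.0671×334000 = 22411
  meltwater 0→T: 0.0671×4180×T = 280.48 T
  seawater: 1899.2(T − 33.5)
2179.7 T = 63625 − 22411 = 41213
T ≈ 18.91 °C (positive, so assuming full melt was valid).

T_f ≈ 18.9 °C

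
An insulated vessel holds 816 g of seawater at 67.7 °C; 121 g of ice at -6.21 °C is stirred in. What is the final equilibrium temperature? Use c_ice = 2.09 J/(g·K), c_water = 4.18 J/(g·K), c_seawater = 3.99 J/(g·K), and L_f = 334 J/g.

T_f ≈ 47.4 °C

Taking heat into each body as positive, Σ m c ΔT = 0:
warm ice to 0 °C: 121×2.09×(0 − (-6.21)) = 1570.4
  fusion: m_ice L_f = 121×334 = 40414
  meltwater 0→T: 121×4.18×T = 505.78 T
  seawater: 3255.8(T − 67.7)
3761.6 T = 220420 − 41984 = 178436
T ≈ 47.44 °C. Since T > 0 °C, the all-ice-melts assumption holds.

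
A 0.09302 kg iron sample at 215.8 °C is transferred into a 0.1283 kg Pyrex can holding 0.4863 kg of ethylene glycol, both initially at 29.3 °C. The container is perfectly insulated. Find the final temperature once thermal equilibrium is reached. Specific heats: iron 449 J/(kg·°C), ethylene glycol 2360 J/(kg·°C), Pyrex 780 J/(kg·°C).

Conservation of energy gives ΣQ = 0:
0.09302·449·(T − 215.8) + 0.4863·2360·(T − 29.3) + 0.1283·780·(T − 29.3) = 0
41.77(T − 215.8) + 1147.7(T − 29.3) + 100.07(T − 29.3) = 0
1289.5 T = 45572
T = 45572/1289.5 ≈ 35.34 °C

T_f ≈ 35.3 °C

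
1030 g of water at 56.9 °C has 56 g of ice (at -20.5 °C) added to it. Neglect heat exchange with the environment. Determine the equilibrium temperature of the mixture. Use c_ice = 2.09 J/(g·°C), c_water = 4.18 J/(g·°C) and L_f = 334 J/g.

Energy balance with sensible and latent terms:
ice -20.5→0 °C: 56×2.09×20.5 = 2399.3; melt ice: 56×334 = 18704; meltwater 0→T: 56×4.18×T = 234.08 T; water: 4305.4(T − 56.9)
4539.5 T = 244977 − 21103 = 223874
T ≈ 49.32 °C (positive, so assuming full melt was valid).

T_f ≈ 49.3 °C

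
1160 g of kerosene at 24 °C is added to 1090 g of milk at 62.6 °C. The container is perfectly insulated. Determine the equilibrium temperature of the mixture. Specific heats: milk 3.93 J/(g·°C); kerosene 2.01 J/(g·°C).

T_f ≈ 49.0 °C

Taking heat into each body as positive, Σ m c ΔT = 0:
1090×3.93×(T − 62.6) + 1160×2.01×(T − 24) = 0
4283.7(T − 62.6) + 2331.6(T − 24) = 0
6615.3 T = 324118
T ≈ 49.00 °C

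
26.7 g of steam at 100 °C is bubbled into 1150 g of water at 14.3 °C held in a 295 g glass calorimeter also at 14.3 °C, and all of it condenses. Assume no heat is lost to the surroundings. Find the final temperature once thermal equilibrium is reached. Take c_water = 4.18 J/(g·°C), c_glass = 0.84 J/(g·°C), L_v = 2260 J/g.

Sum of m c ΔT and latent-heat terms is zero:
steam→water at 100 °C releases m L_v = 26.7×2260 = 60342
  condensate cools 100→T: 26.7×4.18×(T − 100) = 111.61(T − 100)
  original water: 4807(T − 14.3)
  cup: 247.8(T − 14.3)
5166.4 T = 60342 + 11161 + 72284 = 143786
T ≈ 27.83 °C, under the boiling point, so the assumption holds.

T_f ≈ 27.8 °C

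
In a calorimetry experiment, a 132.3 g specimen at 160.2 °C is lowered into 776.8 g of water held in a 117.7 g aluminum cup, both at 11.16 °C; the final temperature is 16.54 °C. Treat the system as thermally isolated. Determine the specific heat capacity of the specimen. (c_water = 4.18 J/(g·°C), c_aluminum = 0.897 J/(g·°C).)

Let T be the final temperature. ΣQ_i = 0:
132.3·c·(16.54 − 160.2) + 776.8·4.18·(16.54 − 11.16) + 117.7·0.897·(16.54 − 11.16) = 0
-19006 c = -18037
c = -18037/-19006 ≈ 0.949 J/(g·°C)

c ≈ 0.949 J/(g·°C)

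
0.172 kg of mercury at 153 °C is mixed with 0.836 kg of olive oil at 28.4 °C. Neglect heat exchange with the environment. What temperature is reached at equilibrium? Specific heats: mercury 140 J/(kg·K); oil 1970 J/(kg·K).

Setting the total heat transfer to zero:
0.172*140*(T − 153) + 0.836*1970*(T − 28.4) = 0
(24.08 + 1646.9) T = 24.08*153 + 1646.9*28.4
T = 50457 / 1671 = 30.2 °C

T_f ≈ 30.2 °C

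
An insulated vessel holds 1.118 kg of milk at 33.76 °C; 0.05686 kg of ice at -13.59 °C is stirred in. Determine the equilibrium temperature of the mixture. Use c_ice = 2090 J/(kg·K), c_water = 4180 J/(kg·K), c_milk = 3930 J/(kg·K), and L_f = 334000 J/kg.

T_f ≈ 27.6 °C

Conservation of energy gives ΣQ = 0:
ice -13.59→0 °C: 0.05686·2090·13.59 = 1615
  latent heat to melt: 0.05686·334000 = 18991
  meltwater 0→T: 0.05686·4180·T = 237.67 T
  milk cools: 1.118·3930·(T − 33.76) = 4393.7(T − 33.76)
4631.4 T = 148333 − 20606 = 127726
T ≈ 27.58 °C. Since T > 0 °C, the all-ice-melts assumption holds.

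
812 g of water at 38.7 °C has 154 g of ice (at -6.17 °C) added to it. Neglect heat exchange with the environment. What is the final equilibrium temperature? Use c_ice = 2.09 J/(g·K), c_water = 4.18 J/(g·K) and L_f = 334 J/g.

Taking heat into each body as positive, Σ m c ΔT = 0:
warm ice to 0 °C: 154×2.09×(0 − (-6.17)) = 1985.9; melt ice: 154×334 = 51436; meltwater 0→T: 154×4.18×T = 643.72 T; water: 3394.2(T − 38.7)
4037.9 T = 131354 − 53422 = 77932
T ≈ 19.30 °C (positive, so assuming full melt was valid).

T_f ≈ 19.3 °C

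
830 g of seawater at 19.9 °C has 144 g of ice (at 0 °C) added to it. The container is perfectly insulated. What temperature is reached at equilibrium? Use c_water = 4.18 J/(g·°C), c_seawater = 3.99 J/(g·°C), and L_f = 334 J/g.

T_f ≈ 4.5 °C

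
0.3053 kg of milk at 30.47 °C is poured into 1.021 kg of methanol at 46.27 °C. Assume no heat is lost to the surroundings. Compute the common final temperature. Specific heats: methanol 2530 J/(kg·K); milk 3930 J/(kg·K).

T_f ≈ 41.3 °C

Let T be the final temperature. ΣQ_i = 0:
1.021×2530×(T − 46.27) + 0.3053×3930×(T − 30.47) = 0
2583.1(T − 46.27) + 1199.8(T − 30.47) = 0
3783 T = 156080
T = 156080/3783 ≈ 41.26 °C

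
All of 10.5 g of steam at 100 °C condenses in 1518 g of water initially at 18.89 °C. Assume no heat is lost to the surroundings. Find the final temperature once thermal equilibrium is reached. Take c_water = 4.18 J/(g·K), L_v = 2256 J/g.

Sum of m c ΔT and latent-heat terms is zero:
steam→water at 100 °C releases m L_v = 10.5·2256 = 23688
  condensed water 100 °C→T: 43.89(T − 100)
  original water: 6345.2(T − 18.89)
6389.1 T = 23688 + 4389 + 119862 = 147939
T ≈ 23.15 °C — below 100 °C, confirming all the steam condensed.

T_f ≈ 23.2 °C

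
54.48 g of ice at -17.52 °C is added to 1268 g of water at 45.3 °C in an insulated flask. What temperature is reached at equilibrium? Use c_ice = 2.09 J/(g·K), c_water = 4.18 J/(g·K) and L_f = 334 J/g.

Heat gained plus heat lost sum to zero:
ice -17.52→0 °C: 54.48×2.09×17.52 = 1994.9
  melt ice: 54.48×334 = 18196
  warm the meltwater: 227.73 T
  water: 5300.2(T − 45.3)
5528 T = 240101 − 20191 = 219910
T ≈ 39.78 °C — above 0 °C, consistent with complete melting.

T_f ≈ 39.8 °C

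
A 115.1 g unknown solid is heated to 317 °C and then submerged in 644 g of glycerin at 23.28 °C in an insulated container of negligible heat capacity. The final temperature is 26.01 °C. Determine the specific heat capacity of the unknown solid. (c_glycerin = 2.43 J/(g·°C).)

c ≈ 0.128 J/(g·°C)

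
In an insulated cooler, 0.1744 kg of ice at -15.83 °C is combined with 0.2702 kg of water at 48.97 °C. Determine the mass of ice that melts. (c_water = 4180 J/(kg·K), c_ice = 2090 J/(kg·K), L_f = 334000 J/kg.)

m_melted ≈ 0.148 kg

Heat available from the water dropping to 0 °C: 0.2702·4180·48.97 = 55308 J.
Of that, 0.1744·2090·15.83 = 5770 J goes to bring the ice to 0 °C, leaving 49539 J.
Melting all 0.1744 kg of ice would need 0.1744·334000 = 58250 J.
Since 49539 < 58250 J, not all the ice melts; equilibrium is at 0 °C.
m_melted·334000 = 49539  ⇒  m_melted ≈ 0.1483 kg.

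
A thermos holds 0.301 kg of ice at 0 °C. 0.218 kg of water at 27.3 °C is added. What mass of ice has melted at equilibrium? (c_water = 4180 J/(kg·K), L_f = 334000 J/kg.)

m_melted ≈ 0.0745 kg

Water can give up m c ΔT = 0.218·4180·27.3 = 24877 J before reaching 0 °C.
To melt every bit of ice: 0.301·334000 = 100534 J.
Since 24877 < 100534 J, not all the ice melts; equilibrium is at 0 °C.
m_melt = 24877 / L_f = 0.07448 kg.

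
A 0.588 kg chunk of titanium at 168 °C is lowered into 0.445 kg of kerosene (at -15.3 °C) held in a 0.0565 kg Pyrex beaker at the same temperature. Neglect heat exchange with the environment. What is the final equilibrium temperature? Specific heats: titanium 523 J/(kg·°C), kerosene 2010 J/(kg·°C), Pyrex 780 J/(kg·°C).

Energy conservation, ΣQ = 0:
0.588*523*(T − 168) + 0.445*2010*(T − (-15.3)) + 0.0565*780*(T − (-15.3)) = 0
307.52(T − 168) + 894.45(T − (-15.3)) + 44.07(T − (-15.3)) = 0
(307.52 + 894.45 + 44.07) T = 307.52*168 + 894.45*(-15.3) + 44.07*(-15.3)
T = 37305 / 1246 = 29.9 °C

T_f ≈ 29.9 °C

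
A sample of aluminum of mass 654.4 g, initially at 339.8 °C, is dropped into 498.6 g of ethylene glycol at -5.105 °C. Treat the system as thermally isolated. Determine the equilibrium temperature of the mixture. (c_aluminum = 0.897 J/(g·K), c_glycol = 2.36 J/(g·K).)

T_f ≈ 109.7 °C

Heat lost by the aluminum equals heat gained by the glycol:
654.4*0.897*(339.8 − T) = 498.6*2.36*(T − (-5.105))
587(339.8 − T) = 1176.7(T − (-5.105))
1763.7 T = 193454  ⇒  T ≈ 109.69 °C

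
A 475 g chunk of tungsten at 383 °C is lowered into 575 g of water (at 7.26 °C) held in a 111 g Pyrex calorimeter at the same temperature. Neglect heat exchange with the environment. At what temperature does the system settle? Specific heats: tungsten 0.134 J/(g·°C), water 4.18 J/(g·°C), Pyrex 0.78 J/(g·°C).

T_f ≈ 16.6 °C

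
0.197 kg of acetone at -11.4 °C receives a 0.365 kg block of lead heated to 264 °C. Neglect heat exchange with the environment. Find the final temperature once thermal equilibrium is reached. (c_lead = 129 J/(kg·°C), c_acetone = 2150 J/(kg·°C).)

|Q_lead| = |Q_acetone|:
0.365·129·(264 − T) = 0.197·2150·(T − (-11.4))
47.09(264 − T) = 423.55(T − (-11.4))
470.63 T = 7602  ⇒  T ≈ 16.15 °C

T_f ≈ 16.2 °C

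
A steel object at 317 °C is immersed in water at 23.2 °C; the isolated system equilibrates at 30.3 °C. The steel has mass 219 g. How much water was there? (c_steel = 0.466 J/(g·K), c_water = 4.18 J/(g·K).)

Energy conservation, ΣQ = 0:
219·0.466·(30.3 − 317) + m·4.18·(30.3 − 23.2) = 0
29.68 m = 29259
m = 29259/29.68 ≈ 985.9 g

m ≈ 986 g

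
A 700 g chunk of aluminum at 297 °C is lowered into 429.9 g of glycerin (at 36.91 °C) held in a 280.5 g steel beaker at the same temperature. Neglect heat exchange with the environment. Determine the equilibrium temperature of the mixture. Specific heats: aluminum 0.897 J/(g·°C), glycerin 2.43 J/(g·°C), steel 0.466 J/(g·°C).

Heat gained plus heat lost sum to zero:
700*0.897*(T − 297) + 429.9*2.43*(T − 36.91) + 280.5*0.466*(T − 36.91) = 0
(627.9 + 1044.7 + 130.71) T = 627.9*297 + 1044.7*36.91 + 130.71*36.91
T = 229869/1803.3 ≈ 127.47 °C

T_f ≈ 127.5 °C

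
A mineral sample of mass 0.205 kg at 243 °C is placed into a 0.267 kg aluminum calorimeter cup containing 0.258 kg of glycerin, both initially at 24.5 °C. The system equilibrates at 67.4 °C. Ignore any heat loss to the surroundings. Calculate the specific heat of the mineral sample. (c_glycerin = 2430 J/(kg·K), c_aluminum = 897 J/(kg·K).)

c ≈ 1030 J/(kg·K)

Heat gained plus heat lost sum to zero:
0.205×c×(67.4 − 243) + 0.258×2430×(67.4 − 24.5) + 0.267×897×(67.4 − 24.5) = 0
-36 c = -37170
c = -37170/-36 ≈ 1033 J/(kg·K)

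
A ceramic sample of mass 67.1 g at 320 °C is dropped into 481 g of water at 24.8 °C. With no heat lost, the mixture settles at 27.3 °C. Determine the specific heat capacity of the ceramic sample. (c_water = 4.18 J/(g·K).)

m_s c (T_s − T_f) = m_water c_water (T_f − T_0):
67.1×c×(320 − 27.3) = 481×4.18×(27.3 − 24.8)
19640 c = 5026.4  ⇒  c ≈ 0.2559 J/(g·K)

c ≈ 0.256 J/(g·K)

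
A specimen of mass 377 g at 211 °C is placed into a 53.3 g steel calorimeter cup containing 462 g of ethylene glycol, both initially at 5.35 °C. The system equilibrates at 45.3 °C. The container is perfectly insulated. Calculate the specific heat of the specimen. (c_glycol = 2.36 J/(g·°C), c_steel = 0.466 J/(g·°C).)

c ≈ 0.713 J/(g·°C)

Heat gained plus heat lost sum to zero:
377×c×(45.3 − 211) + 462×2.36×(45.3 − 5.35) + 53.3×0.466×(45.3 − 5.35) = 0
-62469 c = -44551
c = -44551/-62469 ≈ 0.7132 J/(g·°C)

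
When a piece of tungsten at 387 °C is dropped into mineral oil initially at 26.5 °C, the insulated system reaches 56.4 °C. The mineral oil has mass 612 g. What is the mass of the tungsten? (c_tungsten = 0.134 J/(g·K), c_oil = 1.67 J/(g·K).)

m ≈ 690 g

|Q_tungsten| = |Q_oil|:
m·0.134·(387 − 56.4) = 612·1.67·(56.4 − 26.5)
44.3 m = 30559  ⇒  m ≈ 689.8 g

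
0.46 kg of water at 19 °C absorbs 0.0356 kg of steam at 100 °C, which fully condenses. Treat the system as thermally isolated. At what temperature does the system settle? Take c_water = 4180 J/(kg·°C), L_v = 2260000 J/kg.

T_f ≈ 63.7 °C

Taking heat into each body as positive, Σ m c ΔT = 0:
latent heat released on condensation: 0.0356×2260000 = 80456; condensed water 100 °C→T: 148.81(T − 100); original water: 1922.8(T − 19)
2071.6 T = 80456 + 14881 + 36533 = 131870
T ≈ 63.66 °C — below 100 °C, confirming all the steam condensed.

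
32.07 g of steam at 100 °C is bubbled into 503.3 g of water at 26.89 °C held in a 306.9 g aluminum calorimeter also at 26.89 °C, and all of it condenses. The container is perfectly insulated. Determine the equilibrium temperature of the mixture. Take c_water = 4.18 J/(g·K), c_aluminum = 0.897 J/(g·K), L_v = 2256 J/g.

Energy balance with sensible and latent terms:
steam→water at 100 °C releases m L_v = 32.07×2256 = 72350; condensate cools 100→T: 32.07×4.18×(T − 100) = 134.05(T − 100); original water: 2103.8(T − 26.89); cup: 275.29(T − 26.89)
2513.1 T = 72350 + 13405 + 63974 = 149729
T ≈ 59.58 °C — below 100 °C, confirming all the steam condensed.

T_f ≈ 59.6 °C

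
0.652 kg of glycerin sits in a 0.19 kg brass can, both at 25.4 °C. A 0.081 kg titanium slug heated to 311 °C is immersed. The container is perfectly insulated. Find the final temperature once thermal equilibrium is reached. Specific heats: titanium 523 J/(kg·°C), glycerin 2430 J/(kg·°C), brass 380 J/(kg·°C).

Let T be the final temperature. ΣQ_i = 0:
0.081·523·(T − 311) + 0.652·2430·(T − 25.4) + 0.19·380·(T − 25.4) = 0
(42.36 + 1584.4 + 72.2) T = 42.36·311 + 1584.4·25.4 + 72.2·25.4
T = 55252/1698.9 ≈ 32.52 °C

T_f ≈ 32.5 °C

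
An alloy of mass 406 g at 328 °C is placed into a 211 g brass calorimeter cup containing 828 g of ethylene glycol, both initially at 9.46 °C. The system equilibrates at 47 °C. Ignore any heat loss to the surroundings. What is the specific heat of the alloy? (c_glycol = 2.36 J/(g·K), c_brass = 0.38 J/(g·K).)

c ≈ 0.669 J/(g·K)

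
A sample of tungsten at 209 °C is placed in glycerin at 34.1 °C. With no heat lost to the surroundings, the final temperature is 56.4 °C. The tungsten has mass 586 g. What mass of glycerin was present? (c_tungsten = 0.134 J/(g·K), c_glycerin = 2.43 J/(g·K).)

m ≈ 221 g

Heat lost by the tungsten = heat gained by the glycerin:
586×0.134×(209 − 56.4) = m×2.43×(56.4 − 34.1)
54.19 m = 11983  ⇒  m ≈ 221.1 g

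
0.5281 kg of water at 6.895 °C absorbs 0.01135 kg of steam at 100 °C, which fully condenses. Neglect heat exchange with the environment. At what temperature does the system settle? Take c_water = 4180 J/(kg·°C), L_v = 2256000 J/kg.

T_f ≈ 20.2 °C

Taking heat into each body as positive, Σ m c ΔT = 0:
latent heat released on condensation: 0.01135×2256000 = 25606; condensed water 100 °C→T: 47.44(T − 100); original water: 2207.5(T − 6.895)
2254.9 T = 25606 + 4744.3 + 15220 = 45570
T ≈ 20.21 °C, under the boiling point, so the assumption holds.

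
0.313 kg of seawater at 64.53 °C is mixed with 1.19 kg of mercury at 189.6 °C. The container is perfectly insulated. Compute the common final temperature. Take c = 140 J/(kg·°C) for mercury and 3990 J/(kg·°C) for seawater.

T_f ≈ 79.3 °C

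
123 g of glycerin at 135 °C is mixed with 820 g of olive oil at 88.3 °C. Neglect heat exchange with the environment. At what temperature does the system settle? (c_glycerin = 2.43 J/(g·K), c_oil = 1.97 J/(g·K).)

T_f ≈ 95.6 °C

T_f = Σ m_i c_i T_i / Σ m_i c_i:
T_f = (298.89*135 + 1615.4*88.3) / (298.89 + 1615.4)
    = 182990 / 1914.3 ≈ 95.59 °C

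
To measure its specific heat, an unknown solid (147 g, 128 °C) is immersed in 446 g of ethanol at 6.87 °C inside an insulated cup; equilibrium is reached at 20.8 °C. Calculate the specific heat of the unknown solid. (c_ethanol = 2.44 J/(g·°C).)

c ≈ 0.962 J/(g·°C)

Heat lost by the unknown solid = heat gained by the ethanol:
147·c·(128 − 20.8) = 446·2.44·(20.8 − 6.87)
15758 c = 15159  ⇒  c ≈ 0.962 J/(g·°C)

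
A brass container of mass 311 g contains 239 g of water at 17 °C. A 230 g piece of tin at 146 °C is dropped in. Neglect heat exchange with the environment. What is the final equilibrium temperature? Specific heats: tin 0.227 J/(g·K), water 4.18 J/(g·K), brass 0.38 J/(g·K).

Net heat exchanged in the isolated system is zero:
230·0.227·(T − 146) + 239·4.18·(T − 17) + 311·0.38·(T − 17) = 0
52.21(T − 146) + 999.02(T − 17) + 118.18(T − 17) = 0
(52.21 + 999.02 + 118.18) T = 52.21·146 + 999.02·17 + 118.18·17
T = 26615 / 1169.4 = 22.8 °C

T_f ≈ 22.8 °C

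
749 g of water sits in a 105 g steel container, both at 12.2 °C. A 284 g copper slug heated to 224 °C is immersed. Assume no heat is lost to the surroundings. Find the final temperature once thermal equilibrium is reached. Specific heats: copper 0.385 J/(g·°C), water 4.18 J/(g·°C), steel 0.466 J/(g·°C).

Heat gained plus heat lost sum to zero:
284·0.385·(T − 224) + 749·4.18·(T − 12.2) + 105·0.466·(T − 12.2) = 0
3289.1 T = 63285
T ≈ 19.24 °C

T_f ≈ 19.2 °C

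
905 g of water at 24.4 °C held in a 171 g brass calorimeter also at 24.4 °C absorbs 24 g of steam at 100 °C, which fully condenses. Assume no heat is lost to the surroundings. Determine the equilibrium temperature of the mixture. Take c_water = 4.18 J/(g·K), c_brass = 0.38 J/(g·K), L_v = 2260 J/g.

Conservation of energy gives ΣQ = 0:
steam→water at 100 °C releases m L_v = 24·2260 = 54240
  condensate cools 100→T: 24·4.18·(T − 100) = 100.32(T − 100)
  water warms: 905·4.18·(T − 24.4) = 3782.9(T − 24.4)
  brass cup: 171·0.38·(T − 24.4) = 64.98(T − 24.4)
3948.2 T = 54240 + 10032 + 93888 = 158160
T ≈ 40.06 °C — below 100 °C, confirming all the steam condensed.

T_f ≈ 40.1 °C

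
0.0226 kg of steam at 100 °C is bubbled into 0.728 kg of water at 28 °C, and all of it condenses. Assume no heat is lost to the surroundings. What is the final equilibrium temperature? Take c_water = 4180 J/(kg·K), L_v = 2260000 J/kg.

T_f ≈ 46.4 °C

Energy balance with sensible and latent terms:
steam→water at 100 °C releases m L_v = 0.0226×2260000 = 51076; condensed water 100 °C→T: 94.47(T − 100); original water: 3043(T − 28)
3137.5 T = 51076 + 9446.8 + 85205 = 145728
T ≈ 46.45 °C, under the boiling point, so the assumption holds.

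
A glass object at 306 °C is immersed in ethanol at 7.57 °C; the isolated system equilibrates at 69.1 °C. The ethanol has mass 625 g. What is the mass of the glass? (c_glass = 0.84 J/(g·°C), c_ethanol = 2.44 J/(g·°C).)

Heat lost by the glass = heat gained by the ethanol:
m×0.84×(306 − 69.1) = 625×2.44×(69.1 − 7.57)
199 m = 93833  ⇒  m ≈ 471.5 g

m ≈ 472 g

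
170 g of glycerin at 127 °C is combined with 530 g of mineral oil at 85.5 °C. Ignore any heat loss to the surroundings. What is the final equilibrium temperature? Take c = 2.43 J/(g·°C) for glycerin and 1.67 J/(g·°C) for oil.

T_f ≈ 98.7 °C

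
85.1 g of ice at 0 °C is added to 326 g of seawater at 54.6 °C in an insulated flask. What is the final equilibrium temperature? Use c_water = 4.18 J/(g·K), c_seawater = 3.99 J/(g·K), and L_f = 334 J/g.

Conservation of energy gives ΣQ = 0:
fusion: m_ice L_f = 85.1·334 = 28423; meltwater 0→T: 85.1·4.18·T = 355.72 T; seawater cools: 326·3.99·(T − 54.6) = 1300.7(T − 54.6)
1656.5 T = 71020 − 28423 = 42597
T ≈ 25.72 °C (positive, so assuming full melt was valid).

T_f ≈ 25.7 °C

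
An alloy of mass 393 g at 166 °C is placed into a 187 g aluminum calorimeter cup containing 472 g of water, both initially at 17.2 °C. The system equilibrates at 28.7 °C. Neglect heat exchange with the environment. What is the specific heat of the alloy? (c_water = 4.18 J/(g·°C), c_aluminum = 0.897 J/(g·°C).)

Let T be the final temperature. ΣQ_i = 0:
393·c·(28.7 − 166) + 472·4.18·(28.7 − 17.2) + 187·0.897·(28.7 − 17.2) = 0
-53959 c = -24618
c = -24618/-53959 ≈ 0.4562 J/(g·°C)

c ≈ 0.456 J/(g·°C)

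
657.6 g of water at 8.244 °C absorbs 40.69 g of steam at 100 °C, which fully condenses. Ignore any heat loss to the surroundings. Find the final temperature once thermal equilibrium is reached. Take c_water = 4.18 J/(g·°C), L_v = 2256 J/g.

T_f ≈ 45.0 °C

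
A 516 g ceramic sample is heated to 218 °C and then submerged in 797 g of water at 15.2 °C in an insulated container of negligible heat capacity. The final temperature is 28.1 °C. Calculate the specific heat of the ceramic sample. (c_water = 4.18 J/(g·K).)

c ≈ 0.439 J/(g·K)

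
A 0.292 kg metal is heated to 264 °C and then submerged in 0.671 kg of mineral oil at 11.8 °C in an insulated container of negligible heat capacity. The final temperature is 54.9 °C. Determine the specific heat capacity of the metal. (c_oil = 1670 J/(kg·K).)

Setting the total heat transfer to zero:
0.292·c·(54.9 − 264) + 0.671·1670·(54.9 − 11.8) = 0
-61.06 c = -48297
c = -48297/-61.06 ≈ 791 J/(kg·K)

c ≈ 791 J/(kg·K)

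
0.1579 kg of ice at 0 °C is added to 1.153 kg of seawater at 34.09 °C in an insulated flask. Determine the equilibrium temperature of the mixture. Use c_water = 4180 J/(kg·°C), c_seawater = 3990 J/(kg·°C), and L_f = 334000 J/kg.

Conservation of energy gives ΣQ = 0:
melt ice: 0.1579·334000 = 52739
  meltwater 0→T: 0.1579·4180·T = 660.02 T
  seawater: 4600.5(T − 34.09)
5260.5 T = 156830 − 52739 = 104091
T ≈ 19.79 °C (positive, so assuming full melt was valid).

T_f ≈ 19.8 °C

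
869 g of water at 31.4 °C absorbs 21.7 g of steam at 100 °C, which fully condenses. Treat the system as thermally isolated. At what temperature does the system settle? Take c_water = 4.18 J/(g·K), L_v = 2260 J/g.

Heat gained plus heat lost sum to zero:
condense steam: −21.7·2260 = −49042; condensate cools 100→T: 21.7·4.18·(T − 100) = 90.71(T − 100); original water: 3632.4(T − 31.4)
3723.1 T = 49042 + 9070.6 + 114058 = 172171
T ≈ 46.24 °C (< 100 °C, so full condensation is consistent).

T_f ≈ 46.2 °C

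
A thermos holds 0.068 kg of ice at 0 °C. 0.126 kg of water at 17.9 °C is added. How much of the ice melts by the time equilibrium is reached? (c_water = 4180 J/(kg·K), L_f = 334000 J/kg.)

Water can give up m c ΔT = 0.126·4180·17.9 = 9427.6 J before reaching 0 °C.
To melt every bit of ice: 0.068·334000 = 22712 J.
That's not enough to melt it all — equilibrium is at 0 °C with ice remaining.
Mass melted = 9427.6/334000 ≈ 0.02823 kg.

m_melted ≈ 0.0282 kg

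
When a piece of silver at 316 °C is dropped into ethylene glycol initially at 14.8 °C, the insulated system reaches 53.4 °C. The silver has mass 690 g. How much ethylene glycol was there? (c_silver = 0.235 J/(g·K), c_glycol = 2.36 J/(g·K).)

Heat gained plus heat lost sum to zero:
690·0.235·(53.4 − 316) + m·2.36·(53.4 − 14.8) = 0
91.1 m = 42581
m = 42581/91.1 ≈ 467.4 g

m ≈ 467 g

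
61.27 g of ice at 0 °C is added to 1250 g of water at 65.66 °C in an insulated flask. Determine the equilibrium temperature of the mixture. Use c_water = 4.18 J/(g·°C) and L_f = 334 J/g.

T_f ≈ 58.9 °C

Net heat exchanged in the isolated system is zero:
latent heat to melt: 61.27·334 = 20464; warm the meltwater: 256.11 T; water cools: 1250·4.18·(T − 65.66) = 5225(T − 65.66)
5481.1 T = 343074 − 20464 = 322609
T ≈ 58.86 °C (positive, so assuming full melt was valid).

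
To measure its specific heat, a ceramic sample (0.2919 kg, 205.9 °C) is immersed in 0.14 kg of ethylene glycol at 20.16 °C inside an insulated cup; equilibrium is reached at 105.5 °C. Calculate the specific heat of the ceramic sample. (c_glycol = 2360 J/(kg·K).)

Conservation of energy gives ΣQ = 0:
0.2919×c×(105.5 − 205.9) + 0.14×2360×(105.5 − 20.16) = 0
-29.31 c = -28196
c = -28196/-29.31 ≈ 962.1 J/(kg·K)

c ≈ 962 J/(kg·K)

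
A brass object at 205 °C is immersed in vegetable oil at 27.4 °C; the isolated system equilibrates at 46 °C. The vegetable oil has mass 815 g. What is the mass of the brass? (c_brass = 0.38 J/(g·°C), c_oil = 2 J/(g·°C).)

Setting the total heat transfer to zero:
m×0.38×(46 − 205) + 815×2×(46 − 27.4) = 0
-60.42 m = -30318
m = -30318/-60.42 ≈ 501.8 g

m ≈ 502 g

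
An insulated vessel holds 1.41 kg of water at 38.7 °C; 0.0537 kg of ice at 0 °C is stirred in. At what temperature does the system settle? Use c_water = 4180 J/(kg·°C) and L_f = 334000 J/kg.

Setting the total heat transfer to zero:
melt ice: 0.0537·334000 = 17936
  meltwater 0→T: 0.0537·4180·T = 224.47 T
  water cools: 1.41·4180·(T − 38.7) = 5893.8(T − 38.7)
6118.3 T = 228090 − 17936 = 210154
T ≈ 34.35 °C. Since T > 0 °C, the all-ice-melts assumption holds.

T_f ≈ 34.3 °C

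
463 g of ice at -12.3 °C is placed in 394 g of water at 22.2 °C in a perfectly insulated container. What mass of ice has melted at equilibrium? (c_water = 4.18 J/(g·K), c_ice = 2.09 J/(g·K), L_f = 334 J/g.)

m_melted ≈ 73.8 g

Cooling the water to 0 °C releases 394×4.18×22.2 = 36562 J.
Of that, 463×2.09×12.3 = 11902 J goes to bring the ice to 0 °C, leaving 24659 J.
To melt every bit of ice: 463×334 = 154642 J.
That's not enough to melt it all — equilibrium is at 0 °C with ice remaining.
m_melt = 24659 / L_f = 73.83 g.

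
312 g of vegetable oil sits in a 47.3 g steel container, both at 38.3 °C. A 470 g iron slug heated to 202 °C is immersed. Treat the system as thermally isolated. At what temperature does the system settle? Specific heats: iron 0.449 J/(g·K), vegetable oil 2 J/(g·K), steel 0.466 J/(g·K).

T_f ≈ 78.6 °C

T_f = Σ m_i c_i T_i / Σ m_i c_i:
T_f = (211.03*202 + 624*38.3 + 22.04*38.3) / (211.03 + 624 + 22.04)
    = 67371 / 857.07 ≈ 78.61 °C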